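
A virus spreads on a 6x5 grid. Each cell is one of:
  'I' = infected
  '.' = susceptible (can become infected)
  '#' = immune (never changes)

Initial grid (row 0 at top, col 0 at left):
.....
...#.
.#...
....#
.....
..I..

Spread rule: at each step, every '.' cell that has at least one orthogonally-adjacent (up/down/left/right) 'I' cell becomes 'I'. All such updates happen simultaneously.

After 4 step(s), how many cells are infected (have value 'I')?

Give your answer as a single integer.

Step 0 (initial): 1 infected
Step 1: +3 new -> 4 infected
Step 2: +5 new -> 9 infected
Step 3: +5 new -> 14 infected
Step 4: +3 new -> 17 infected

Answer: 17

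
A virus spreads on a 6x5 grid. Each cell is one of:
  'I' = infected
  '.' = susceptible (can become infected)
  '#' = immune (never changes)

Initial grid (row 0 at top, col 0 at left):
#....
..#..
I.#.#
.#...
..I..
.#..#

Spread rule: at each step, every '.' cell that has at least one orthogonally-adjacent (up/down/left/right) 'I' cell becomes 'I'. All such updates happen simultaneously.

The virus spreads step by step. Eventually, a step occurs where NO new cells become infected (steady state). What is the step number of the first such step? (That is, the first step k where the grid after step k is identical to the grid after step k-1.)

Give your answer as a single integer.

Step 0 (initial): 2 infected
Step 1: +7 new -> 9 infected
Step 2: +5 new -> 14 infected
Step 3: +4 new -> 18 infected
Step 4: +2 new -> 20 infected
Step 5: +2 new -> 22 infected
Step 6: +1 new -> 23 infected
Step 7: +0 new -> 23 infected

Answer: 7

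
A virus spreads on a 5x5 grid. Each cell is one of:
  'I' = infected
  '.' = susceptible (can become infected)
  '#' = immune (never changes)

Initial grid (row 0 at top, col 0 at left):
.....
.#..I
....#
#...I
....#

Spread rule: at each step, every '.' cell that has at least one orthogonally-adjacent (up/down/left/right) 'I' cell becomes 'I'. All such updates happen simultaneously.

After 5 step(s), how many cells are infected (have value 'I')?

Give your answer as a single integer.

Answer: 20

Derivation:
Step 0 (initial): 2 infected
Step 1: +3 new -> 5 infected
Step 2: +5 new -> 10 infected
Step 3: +4 new -> 14 infected
Step 4: +3 new -> 17 infected
Step 5: +3 new -> 20 infected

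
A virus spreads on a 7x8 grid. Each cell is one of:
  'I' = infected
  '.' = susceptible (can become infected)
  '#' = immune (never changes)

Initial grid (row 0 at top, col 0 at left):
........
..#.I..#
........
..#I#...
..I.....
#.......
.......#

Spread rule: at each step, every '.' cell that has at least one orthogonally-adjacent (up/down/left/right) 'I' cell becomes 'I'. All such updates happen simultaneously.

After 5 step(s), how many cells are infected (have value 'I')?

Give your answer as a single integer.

Step 0 (initial): 3 infected
Step 1: +8 new -> 11 infected
Step 2: +11 new -> 22 infected
Step 3: +10 new -> 32 infected
Step 4: +10 new -> 42 infected
Step 5: +6 new -> 48 infected

Answer: 48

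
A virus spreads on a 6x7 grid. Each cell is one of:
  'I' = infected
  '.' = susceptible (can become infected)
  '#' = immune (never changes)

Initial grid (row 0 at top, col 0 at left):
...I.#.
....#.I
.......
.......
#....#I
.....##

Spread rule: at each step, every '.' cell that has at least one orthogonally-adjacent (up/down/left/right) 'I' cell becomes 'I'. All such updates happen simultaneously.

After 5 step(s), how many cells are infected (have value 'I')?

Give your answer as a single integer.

Step 0 (initial): 3 infected
Step 1: +7 new -> 10 infected
Step 2: +5 new -> 15 infected
Step 3: +6 new -> 21 infected
Step 4: +5 new -> 26 infected
Step 5: +5 new -> 31 infected

Answer: 31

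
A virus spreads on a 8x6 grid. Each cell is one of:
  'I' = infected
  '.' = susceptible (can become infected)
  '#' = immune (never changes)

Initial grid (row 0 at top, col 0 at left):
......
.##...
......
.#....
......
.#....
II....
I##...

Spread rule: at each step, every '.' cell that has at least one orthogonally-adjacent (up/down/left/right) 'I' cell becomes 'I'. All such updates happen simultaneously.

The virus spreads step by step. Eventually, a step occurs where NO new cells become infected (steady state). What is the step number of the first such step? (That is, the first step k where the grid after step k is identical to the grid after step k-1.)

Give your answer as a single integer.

Step 0 (initial): 3 infected
Step 1: +2 new -> 5 infected
Step 2: +3 new -> 8 infected
Step 3: +6 new -> 14 infected
Step 4: +6 new -> 20 infected
Step 5: +7 new -> 27 infected
Step 6: +4 new -> 31 infected
Step 7: +4 new -> 35 infected
Step 8: +4 new -> 39 infected
Step 9: +2 new -> 41 infected
Step 10: +1 new -> 42 infected
Step 11: +0 new -> 42 infected

Answer: 11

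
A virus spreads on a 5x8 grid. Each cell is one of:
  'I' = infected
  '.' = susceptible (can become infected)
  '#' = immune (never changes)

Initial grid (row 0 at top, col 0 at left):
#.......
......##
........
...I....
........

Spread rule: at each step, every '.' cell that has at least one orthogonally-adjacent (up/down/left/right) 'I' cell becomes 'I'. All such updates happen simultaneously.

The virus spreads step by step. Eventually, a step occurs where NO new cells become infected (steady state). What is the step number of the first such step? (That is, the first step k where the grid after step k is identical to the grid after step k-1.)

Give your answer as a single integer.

Step 0 (initial): 1 infected
Step 1: +4 new -> 5 infected
Step 2: +7 new -> 12 infected
Step 3: +9 new -> 21 infected
Step 4: +9 new -> 30 infected
Step 5: +5 new -> 35 infected
Step 6: +1 new -> 36 infected
Step 7: +1 new -> 37 infected
Step 8: +0 new -> 37 infected

Answer: 8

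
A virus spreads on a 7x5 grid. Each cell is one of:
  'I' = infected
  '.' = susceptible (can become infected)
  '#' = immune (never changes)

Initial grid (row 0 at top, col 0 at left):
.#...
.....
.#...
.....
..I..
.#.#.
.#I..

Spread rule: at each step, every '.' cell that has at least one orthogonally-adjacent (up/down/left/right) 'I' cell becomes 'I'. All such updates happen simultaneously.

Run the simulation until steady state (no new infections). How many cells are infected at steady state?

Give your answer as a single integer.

Answer: 30

Derivation:
Step 0 (initial): 2 infected
Step 1: +5 new -> 7 infected
Step 2: +6 new -> 13 infected
Step 3: +6 new -> 19 infected
Step 4: +6 new -> 25 infected
Step 5: +3 new -> 28 infected
Step 6: +2 new -> 30 infected
Step 7: +0 new -> 30 infected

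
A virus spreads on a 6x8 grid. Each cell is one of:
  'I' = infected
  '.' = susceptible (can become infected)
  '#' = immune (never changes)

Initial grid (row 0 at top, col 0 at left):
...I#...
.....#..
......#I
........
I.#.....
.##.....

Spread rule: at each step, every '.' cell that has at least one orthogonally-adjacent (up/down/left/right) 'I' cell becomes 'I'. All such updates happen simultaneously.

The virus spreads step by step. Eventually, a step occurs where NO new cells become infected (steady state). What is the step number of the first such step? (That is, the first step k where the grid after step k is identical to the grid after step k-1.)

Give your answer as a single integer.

Step 0 (initial): 3 infected
Step 1: +7 new -> 10 infected
Step 2: +10 new -> 20 infected
Step 3: +12 new -> 32 infected
Step 4: +6 new -> 38 infected
Step 5: +3 new -> 41 infected
Step 6: +1 new -> 42 infected
Step 7: +0 new -> 42 infected

Answer: 7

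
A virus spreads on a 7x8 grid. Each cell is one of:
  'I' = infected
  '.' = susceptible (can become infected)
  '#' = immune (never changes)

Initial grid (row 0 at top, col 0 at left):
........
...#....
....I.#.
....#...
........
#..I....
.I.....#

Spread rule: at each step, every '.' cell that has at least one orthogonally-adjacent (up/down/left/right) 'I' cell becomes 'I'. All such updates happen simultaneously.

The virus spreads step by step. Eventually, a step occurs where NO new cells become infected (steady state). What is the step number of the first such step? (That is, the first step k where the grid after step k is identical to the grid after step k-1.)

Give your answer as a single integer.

Answer: 7

Derivation:
Step 0 (initial): 3 infected
Step 1: +10 new -> 13 infected
Step 2: +10 new -> 23 infected
Step 3: +12 new -> 35 infected
Step 4: +10 new -> 45 infected
Step 5: +5 new -> 50 infected
Step 6: +1 new -> 51 infected
Step 7: +0 new -> 51 infected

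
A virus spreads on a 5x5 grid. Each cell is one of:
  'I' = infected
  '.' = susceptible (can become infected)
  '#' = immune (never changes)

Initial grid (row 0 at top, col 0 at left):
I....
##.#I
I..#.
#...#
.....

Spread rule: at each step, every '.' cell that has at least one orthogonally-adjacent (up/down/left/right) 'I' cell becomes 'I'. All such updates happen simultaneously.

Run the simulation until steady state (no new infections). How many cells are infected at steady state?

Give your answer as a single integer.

Step 0 (initial): 3 infected
Step 1: +4 new -> 7 infected
Step 2: +4 new -> 11 infected
Step 3: +3 new -> 14 infected
Step 4: +3 new -> 17 infected
Step 5: +1 new -> 18 infected
Step 6: +1 new -> 19 infected
Step 7: +0 new -> 19 infected

Answer: 19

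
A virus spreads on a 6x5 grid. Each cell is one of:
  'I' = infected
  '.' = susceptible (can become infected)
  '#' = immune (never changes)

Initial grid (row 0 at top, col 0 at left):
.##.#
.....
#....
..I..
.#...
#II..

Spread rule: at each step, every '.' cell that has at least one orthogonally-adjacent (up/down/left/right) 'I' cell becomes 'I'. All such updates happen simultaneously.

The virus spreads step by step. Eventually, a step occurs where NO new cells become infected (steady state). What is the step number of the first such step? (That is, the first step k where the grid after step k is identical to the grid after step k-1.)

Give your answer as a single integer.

Answer: 6

Derivation:
Step 0 (initial): 3 infected
Step 1: +5 new -> 8 infected
Step 2: +7 new -> 15 infected
Step 3: +5 new -> 20 infected
Step 4: +3 new -> 23 infected
Step 5: +1 new -> 24 infected
Step 6: +0 new -> 24 infected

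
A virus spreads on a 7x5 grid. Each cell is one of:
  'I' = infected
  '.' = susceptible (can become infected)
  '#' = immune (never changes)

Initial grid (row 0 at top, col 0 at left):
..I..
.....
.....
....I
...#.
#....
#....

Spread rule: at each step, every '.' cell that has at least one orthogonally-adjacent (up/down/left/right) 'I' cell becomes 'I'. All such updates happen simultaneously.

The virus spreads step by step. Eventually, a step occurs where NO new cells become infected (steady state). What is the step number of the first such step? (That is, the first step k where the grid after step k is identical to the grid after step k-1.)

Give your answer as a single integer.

Answer: 7

Derivation:
Step 0 (initial): 2 infected
Step 1: +6 new -> 8 infected
Step 2: +9 new -> 17 infected
Step 3: +6 new -> 23 infected
Step 4: +5 new -> 28 infected
Step 5: +3 new -> 31 infected
Step 6: +1 new -> 32 infected
Step 7: +0 new -> 32 infected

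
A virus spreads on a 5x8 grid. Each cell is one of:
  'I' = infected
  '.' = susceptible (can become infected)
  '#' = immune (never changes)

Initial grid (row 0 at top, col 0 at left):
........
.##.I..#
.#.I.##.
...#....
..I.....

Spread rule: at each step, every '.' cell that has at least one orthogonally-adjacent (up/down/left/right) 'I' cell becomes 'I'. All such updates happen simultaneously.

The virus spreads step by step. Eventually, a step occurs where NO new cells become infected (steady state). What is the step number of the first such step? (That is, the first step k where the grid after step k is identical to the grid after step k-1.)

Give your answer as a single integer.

Step 0 (initial): 3 infected
Step 1: +8 new -> 11 infected
Step 2: +7 new -> 18 infected
Step 3: +5 new -> 23 infected
Step 4: +5 new -> 28 infected
Step 5: +4 new -> 32 infected
Step 6: +1 new -> 33 infected
Step 7: +0 new -> 33 infected

Answer: 7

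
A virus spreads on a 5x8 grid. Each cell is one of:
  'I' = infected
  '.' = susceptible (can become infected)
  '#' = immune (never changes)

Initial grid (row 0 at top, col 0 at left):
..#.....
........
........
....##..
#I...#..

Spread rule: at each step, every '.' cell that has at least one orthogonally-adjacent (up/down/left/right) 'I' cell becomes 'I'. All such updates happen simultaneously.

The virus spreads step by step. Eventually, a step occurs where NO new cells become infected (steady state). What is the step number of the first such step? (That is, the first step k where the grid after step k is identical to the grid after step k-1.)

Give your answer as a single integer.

Step 0 (initial): 1 infected
Step 1: +2 new -> 3 infected
Step 2: +4 new -> 7 infected
Step 3: +5 new -> 12 infected
Step 4: +4 new -> 16 infected
Step 5: +3 new -> 19 infected
Step 6: +3 new -> 22 infected
Step 7: +3 new -> 25 infected
Step 8: +4 new -> 29 infected
Step 9: +4 new -> 33 infected
Step 10: +2 new -> 35 infected
Step 11: +0 new -> 35 infected

Answer: 11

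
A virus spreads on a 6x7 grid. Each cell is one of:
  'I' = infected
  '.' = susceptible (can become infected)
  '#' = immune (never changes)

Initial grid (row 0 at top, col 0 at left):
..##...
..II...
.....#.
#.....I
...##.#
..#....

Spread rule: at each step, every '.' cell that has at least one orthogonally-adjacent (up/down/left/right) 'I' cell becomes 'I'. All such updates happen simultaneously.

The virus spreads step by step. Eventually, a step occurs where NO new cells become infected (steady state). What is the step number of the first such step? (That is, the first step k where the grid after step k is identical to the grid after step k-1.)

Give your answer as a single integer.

Answer: 7

Derivation:
Step 0 (initial): 3 infected
Step 1: +6 new -> 9 infected
Step 2: +11 new -> 20 infected
Step 3: +7 new -> 27 infected
Step 4: +3 new -> 30 infected
Step 5: +3 new -> 33 infected
Step 6: +1 new -> 34 infected
Step 7: +0 new -> 34 infected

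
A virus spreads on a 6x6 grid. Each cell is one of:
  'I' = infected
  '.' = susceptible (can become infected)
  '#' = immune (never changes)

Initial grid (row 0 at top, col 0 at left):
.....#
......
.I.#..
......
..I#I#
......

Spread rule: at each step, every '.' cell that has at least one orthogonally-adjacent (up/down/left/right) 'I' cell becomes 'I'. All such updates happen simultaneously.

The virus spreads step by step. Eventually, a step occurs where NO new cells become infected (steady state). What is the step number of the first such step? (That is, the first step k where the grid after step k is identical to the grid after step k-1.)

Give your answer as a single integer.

Answer: 5

Derivation:
Step 0 (initial): 3 infected
Step 1: +9 new -> 12 infected
Step 2: +11 new -> 23 infected
Step 3: +6 new -> 29 infected
Step 4: +3 new -> 32 infected
Step 5: +0 new -> 32 infected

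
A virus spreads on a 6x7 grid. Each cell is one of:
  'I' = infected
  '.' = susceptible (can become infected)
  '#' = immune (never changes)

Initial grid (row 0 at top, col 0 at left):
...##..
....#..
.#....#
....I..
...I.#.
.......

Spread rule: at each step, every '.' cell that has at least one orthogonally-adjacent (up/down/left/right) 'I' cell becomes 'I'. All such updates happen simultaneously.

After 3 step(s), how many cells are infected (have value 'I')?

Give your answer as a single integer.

Step 0 (initial): 2 infected
Step 1: +6 new -> 8 infected
Step 2: +7 new -> 15 infected
Step 3: +8 new -> 23 infected

Answer: 23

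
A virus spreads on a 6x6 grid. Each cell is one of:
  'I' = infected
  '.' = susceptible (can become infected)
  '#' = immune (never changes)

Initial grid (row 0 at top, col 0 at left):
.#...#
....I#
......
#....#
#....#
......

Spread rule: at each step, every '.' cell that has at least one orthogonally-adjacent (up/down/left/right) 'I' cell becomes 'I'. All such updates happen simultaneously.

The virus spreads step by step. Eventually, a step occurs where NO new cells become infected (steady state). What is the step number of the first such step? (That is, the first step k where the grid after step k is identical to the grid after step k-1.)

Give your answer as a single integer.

Answer: 9

Derivation:
Step 0 (initial): 1 infected
Step 1: +3 new -> 4 infected
Step 2: +5 new -> 9 infected
Step 3: +5 new -> 14 infected
Step 4: +5 new -> 19 infected
Step 5: +6 new -> 25 infected
Step 6: +2 new -> 27 infected
Step 7: +1 new -> 28 infected
Step 8: +1 new -> 29 infected
Step 9: +0 new -> 29 infected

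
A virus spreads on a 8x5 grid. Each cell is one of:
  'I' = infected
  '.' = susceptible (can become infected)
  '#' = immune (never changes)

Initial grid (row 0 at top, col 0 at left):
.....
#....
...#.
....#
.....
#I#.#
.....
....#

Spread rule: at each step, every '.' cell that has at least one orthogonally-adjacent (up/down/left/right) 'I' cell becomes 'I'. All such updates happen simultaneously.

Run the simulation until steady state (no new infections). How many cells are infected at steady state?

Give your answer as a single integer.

Step 0 (initial): 1 infected
Step 1: +2 new -> 3 infected
Step 2: +6 new -> 9 infected
Step 3: +7 new -> 16 infected
Step 4: +8 new -> 24 infected
Step 5: +2 new -> 26 infected
Step 6: +3 new -> 29 infected
Step 7: +2 new -> 31 infected
Step 8: +2 new -> 33 infected
Step 9: +0 new -> 33 infected

Answer: 33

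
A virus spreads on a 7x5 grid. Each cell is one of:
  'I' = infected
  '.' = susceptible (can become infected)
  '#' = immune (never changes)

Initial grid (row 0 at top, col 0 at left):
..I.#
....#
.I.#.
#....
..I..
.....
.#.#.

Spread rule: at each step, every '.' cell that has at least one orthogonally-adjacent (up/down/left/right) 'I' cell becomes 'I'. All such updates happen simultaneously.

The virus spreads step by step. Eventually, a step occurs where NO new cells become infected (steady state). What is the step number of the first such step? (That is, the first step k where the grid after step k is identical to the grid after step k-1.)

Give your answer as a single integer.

Step 0 (initial): 3 infected
Step 1: +11 new -> 14 infected
Step 2: +9 new -> 23 infected
Step 3: +3 new -> 26 infected
Step 4: +3 new -> 29 infected
Step 5: +0 new -> 29 infected

Answer: 5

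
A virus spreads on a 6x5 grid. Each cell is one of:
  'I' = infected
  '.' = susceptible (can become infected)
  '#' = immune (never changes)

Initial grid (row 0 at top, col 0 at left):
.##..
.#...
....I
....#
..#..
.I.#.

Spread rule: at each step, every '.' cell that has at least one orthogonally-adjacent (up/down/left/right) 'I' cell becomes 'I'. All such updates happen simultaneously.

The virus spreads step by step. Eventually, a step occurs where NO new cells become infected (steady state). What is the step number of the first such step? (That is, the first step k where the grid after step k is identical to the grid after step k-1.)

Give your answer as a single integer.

Answer: 7

Derivation:
Step 0 (initial): 2 infected
Step 1: +5 new -> 7 infected
Step 2: +6 new -> 13 infected
Step 3: +6 new -> 19 infected
Step 4: +2 new -> 21 infected
Step 5: +2 new -> 23 infected
Step 6: +1 new -> 24 infected
Step 7: +0 new -> 24 infected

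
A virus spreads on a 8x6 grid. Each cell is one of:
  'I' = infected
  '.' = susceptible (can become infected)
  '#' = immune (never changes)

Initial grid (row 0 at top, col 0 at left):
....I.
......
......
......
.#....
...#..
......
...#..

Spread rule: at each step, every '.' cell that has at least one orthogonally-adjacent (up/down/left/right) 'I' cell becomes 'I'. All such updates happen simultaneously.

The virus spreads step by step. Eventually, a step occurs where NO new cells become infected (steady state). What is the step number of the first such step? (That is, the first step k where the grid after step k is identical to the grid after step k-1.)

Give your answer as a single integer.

Answer: 12

Derivation:
Step 0 (initial): 1 infected
Step 1: +3 new -> 4 infected
Step 2: +4 new -> 8 infected
Step 3: +5 new -> 13 infected
Step 4: +6 new -> 19 infected
Step 5: +6 new -> 25 infected
Step 6: +5 new -> 30 infected
Step 7: +5 new -> 35 infected
Step 8: +4 new -> 39 infected
Step 9: +3 new -> 42 infected
Step 10: +2 new -> 44 infected
Step 11: +1 new -> 45 infected
Step 12: +0 new -> 45 infected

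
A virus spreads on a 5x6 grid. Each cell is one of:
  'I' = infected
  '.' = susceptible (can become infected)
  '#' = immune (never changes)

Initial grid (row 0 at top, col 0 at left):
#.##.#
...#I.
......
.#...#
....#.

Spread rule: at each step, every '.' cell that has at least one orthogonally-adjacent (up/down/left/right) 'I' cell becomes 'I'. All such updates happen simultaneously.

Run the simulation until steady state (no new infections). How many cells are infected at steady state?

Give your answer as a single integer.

Answer: 21

Derivation:
Step 0 (initial): 1 infected
Step 1: +3 new -> 4 infected
Step 2: +3 new -> 7 infected
Step 3: +2 new -> 9 infected
Step 4: +4 new -> 13 infected
Step 5: +3 new -> 16 infected
Step 6: +4 new -> 20 infected
Step 7: +1 new -> 21 infected
Step 8: +0 new -> 21 infected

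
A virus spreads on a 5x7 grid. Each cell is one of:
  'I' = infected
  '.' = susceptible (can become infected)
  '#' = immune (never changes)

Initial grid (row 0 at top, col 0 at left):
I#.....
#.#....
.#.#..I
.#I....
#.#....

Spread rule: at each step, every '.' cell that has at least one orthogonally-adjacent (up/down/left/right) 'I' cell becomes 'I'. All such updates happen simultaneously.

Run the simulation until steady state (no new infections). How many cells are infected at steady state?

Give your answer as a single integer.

Step 0 (initial): 3 infected
Step 1: +5 new -> 8 infected
Step 2: +7 new -> 15 infected
Step 3: +4 new -> 19 infected
Step 4: +2 new -> 21 infected
Step 5: +1 new -> 22 infected
Step 6: +1 new -> 23 infected
Step 7: +0 new -> 23 infected

Answer: 23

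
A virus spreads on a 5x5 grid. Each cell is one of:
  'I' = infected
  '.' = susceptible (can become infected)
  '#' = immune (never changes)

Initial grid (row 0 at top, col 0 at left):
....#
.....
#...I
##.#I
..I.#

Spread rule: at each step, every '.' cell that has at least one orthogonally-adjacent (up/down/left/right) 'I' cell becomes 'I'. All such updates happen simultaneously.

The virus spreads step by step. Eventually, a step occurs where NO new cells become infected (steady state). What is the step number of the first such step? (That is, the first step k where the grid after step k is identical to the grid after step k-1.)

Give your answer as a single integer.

Answer: 7

Derivation:
Step 0 (initial): 3 infected
Step 1: +5 new -> 8 infected
Step 2: +3 new -> 11 infected
Step 3: +3 new -> 14 infected
Step 4: +2 new -> 16 infected
Step 5: +2 new -> 18 infected
Step 6: +1 new -> 19 infected
Step 7: +0 new -> 19 infected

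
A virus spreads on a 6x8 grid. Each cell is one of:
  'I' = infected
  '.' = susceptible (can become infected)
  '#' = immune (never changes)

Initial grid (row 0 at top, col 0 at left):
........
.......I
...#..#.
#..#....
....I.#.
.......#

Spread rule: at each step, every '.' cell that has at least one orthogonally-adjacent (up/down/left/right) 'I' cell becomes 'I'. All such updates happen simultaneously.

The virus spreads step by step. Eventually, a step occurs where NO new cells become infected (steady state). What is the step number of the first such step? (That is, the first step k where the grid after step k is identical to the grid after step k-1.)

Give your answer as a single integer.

Step 0 (initial): 2 infected
Step 1: +7 new -> 9 infected
Step 2: +8 new -> 17 infected
Step 3: +9 new -> 26 infected
Step 4: +6 new -> 32 infected
Step 5: +4 new -> 36 infected
Step 6: +3 new -> 39 infected
Step 7: +2 new -> 41 infected
Step 8: +1 new -> 42 infected
Step 9: +0 new -> 42 infected

Answer: 9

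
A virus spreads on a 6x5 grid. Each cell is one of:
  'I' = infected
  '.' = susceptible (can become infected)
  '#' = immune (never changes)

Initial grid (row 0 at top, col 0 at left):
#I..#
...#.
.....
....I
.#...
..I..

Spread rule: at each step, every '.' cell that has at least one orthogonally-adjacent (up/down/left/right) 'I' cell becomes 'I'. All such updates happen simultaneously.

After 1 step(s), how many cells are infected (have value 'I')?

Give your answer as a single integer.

Answer: 11

Derivation:
Step 0 (initial): 3 infected
Step 1: +8 new -> 11 infected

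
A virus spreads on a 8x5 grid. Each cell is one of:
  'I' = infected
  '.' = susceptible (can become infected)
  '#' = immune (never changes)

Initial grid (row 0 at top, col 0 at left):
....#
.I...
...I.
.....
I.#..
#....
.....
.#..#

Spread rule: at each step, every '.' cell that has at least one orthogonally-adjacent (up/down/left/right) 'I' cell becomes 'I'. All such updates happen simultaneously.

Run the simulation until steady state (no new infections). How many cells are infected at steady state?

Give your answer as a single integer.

Step 0 (initial): 3 infected
Step 1: +10 new -> 13 infected
Step 2: +10 new -> 23 infected
Step 3: +4 new -> 27 infected
Step 4: +4 new -> 31 infected
Step 5: +4 new -> 35 infected
Step 6: +0 new -> 35 infected

Answer: 35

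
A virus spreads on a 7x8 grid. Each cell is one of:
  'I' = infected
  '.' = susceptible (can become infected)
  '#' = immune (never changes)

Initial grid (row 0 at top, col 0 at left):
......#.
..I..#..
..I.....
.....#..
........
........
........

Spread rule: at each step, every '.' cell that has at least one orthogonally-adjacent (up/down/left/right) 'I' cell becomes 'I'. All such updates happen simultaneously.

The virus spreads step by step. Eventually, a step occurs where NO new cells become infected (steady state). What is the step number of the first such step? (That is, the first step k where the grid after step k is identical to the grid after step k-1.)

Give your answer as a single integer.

Step 0 (initial): 2 infected
Step 1: +6 new -> 8 infected
Step 2: +9 new -> 17 infected
Step 3: +8 new -> 25 infected
Step 4: +7 new -> 32 infected
Step 5: +8 new -> 40 infected
Step 6: +6 new -> 46 infected
Step 7: +4 new -> 50 infected
Step 8: +2 new -> 52 infected
Step 9: +1 new -> 53 infected
Step 10: +0 new -> 53 infected

Answer: 10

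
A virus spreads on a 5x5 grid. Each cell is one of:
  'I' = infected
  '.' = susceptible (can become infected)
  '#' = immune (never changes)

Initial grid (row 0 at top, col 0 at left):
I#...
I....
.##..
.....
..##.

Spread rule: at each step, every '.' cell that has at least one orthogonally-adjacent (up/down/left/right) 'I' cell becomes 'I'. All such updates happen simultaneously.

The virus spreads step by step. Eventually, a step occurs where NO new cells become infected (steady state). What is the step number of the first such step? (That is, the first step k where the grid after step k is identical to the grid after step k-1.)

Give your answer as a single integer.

Step 0 (initial): 2 infected
Step 1: +2 new -> 4 infected
Step 2: +2 new -> 6 infected
Step 3: +4 new -> 10 infected
Step 4: +5 new -> 15 infected
Step 5: +3 new -> 18 infected
Step 6: +1 new -> 19 infected
Step 7: +1 new -> 20 infected
Step 8: +0 new -> 20 infected

Answer: 8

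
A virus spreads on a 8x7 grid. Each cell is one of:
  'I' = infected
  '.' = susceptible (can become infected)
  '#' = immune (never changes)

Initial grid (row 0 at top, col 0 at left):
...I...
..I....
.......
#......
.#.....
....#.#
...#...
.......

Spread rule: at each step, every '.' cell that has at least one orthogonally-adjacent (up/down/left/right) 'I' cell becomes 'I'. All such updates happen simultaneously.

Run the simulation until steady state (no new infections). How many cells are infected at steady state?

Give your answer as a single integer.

Answer: 51

Derivation:
Step 0 (initial): 2 infected
Step 1: +5 new -> 7 infected
Step 2: +7 new -> 14 infected
Step 3: +8 new -> 22 infected
Step 4: +5 new -> 27 infected
Step 5: +6 new -> 33 infected
Step 6: +5 new -> 38 infected
Step 7: +6 new -> 44 infected
Step 8: +3 new -> 47 infected
Step 9: +3 new -> 50 infected
Step 10: +1 new -> 51 infected
Step 11: +0 new -> 51 infected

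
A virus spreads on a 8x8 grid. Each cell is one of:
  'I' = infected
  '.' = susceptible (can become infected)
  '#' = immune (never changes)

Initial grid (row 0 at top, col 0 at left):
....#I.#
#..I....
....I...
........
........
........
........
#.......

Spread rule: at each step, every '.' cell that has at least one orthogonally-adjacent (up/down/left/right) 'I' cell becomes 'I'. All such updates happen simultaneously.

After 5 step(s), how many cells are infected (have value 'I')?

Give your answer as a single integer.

Step 0 (initial): 3 infected
Step 1: +8 new -> 11 infected
Step 2: +8 new -> 19 infected
Step 3: +9 new -> 28 infected
Step 4: +9 new -> 37 infected
Step 5: +8 new -> 45 infected

Answer: 45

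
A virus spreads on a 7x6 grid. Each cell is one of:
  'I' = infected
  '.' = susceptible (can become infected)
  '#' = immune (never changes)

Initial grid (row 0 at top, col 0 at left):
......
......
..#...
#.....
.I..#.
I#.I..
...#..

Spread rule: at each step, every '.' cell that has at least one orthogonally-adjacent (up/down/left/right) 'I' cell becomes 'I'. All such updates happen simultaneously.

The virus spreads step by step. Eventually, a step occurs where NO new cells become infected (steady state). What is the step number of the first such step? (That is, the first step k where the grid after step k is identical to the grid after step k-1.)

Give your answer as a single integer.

Answer: 8

Derivation:
Step 0 (initial): 3 infected
Step 1: +7 new -> 10 infected
Step 2: +7 new -> 17 infected
Step 3: +6 new -> 23 infected
Step 4: +6 new -> 29 infected
Step 5: +5 new -> 34 infected
Step 6: +2 new -> 36 infected
Step 7: +1 new -> 37 infected
Step 8: +0 new -> 37 infected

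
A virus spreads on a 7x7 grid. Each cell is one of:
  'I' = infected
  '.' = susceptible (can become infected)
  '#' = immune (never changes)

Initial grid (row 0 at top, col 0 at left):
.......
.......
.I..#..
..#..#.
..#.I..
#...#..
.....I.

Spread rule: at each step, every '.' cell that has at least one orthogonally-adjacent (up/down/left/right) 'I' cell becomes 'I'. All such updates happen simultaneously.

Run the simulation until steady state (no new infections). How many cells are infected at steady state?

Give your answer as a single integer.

Step 0 (initial): 3 infected
Step 1: +10 new -> 13 infected
Step 2: +11 new -> 24 infected
Step 3: +8 new -> 32 infected
Step 4: +4 new -> 36 infected
Step 5: +5 new -> 41 infected
Step 6: +2 new -> 43 infected
Step 7: +0 new -> 43 infected

Answer: 43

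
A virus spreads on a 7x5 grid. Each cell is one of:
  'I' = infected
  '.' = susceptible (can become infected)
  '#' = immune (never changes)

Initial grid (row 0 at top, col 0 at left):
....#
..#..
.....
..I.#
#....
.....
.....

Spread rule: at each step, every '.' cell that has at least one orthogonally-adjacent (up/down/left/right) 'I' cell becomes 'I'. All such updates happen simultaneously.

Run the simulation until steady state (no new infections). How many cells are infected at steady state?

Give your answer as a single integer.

Answer: 31

Derivation:
Step 0 (initial): 1 infected
Step 1: +4 new -> 5 infected
Step 2: +6 new -> 11 infected
Step 3: +8 new -> 19 infected
Step 4: +8 new -> 27 infected
Step 5: +4 new -> 31 infected
Step 6: +0 new -> 31 infected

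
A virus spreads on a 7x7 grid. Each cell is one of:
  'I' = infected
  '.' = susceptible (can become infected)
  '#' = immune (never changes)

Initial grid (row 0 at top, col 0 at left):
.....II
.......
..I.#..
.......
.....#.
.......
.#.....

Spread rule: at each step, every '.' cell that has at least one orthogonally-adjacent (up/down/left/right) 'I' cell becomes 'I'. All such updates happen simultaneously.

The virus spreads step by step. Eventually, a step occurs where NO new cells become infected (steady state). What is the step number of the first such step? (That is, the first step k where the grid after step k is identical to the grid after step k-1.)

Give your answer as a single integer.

Answer: 8

Derivation:
Step 0 (initial): 3 infected
Step 1: +7 new -> 10 infected
Step 2: +11 new -> 21 infected
Step 3: +9 new -> 30 infected
Step 4: +7 new -> 37 infected
Step 5: +4 new -> 41 infected
Step 6: +4 new -> 45 infected
Step 7: +1 new -> 46 infected
Step 8: +0 new -> 46 infected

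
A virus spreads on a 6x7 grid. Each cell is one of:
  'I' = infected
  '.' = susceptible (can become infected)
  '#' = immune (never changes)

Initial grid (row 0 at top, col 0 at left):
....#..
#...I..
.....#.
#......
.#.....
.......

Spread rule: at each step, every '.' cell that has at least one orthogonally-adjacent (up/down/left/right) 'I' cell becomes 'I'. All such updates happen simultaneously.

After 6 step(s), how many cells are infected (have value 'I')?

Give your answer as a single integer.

Answer: 34

Derivation:
Step 0 (initial): 1 infected
Step 1: +3 new -> 4 infected
Step 2: +6 new -> 10 infected
Step 3: +8 new -> 18 infected
Step 4: +7 new -> 25 infected
Step 5: +7 new -> 32 infected
Step 6: +2 new -> 34 infected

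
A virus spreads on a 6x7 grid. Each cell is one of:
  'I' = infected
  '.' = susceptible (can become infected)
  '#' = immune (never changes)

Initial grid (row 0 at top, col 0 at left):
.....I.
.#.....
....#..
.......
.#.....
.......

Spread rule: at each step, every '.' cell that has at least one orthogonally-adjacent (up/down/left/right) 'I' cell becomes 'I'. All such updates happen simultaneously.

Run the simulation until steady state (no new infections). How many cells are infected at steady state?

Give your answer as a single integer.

Step 0 (initial): 1 infected
Step 1: +3 new -> 4 infected
Step 2: +4 new -> 8 infected
Step 3: +4 new -> 12 infected
Step 4: +6 new -> 18 infected
Step 5: +6 new -> 24 infected
Step 6: +6 new -> 30 infected
Step 7: +4 new -> 34 infected
Step 8: +2 new -> 36 infected
Step 9: +2 new -> 38 infected
Step 10: +1 new -> 39 infected
Step 11: +0 new -> 39 infected

Answer: 39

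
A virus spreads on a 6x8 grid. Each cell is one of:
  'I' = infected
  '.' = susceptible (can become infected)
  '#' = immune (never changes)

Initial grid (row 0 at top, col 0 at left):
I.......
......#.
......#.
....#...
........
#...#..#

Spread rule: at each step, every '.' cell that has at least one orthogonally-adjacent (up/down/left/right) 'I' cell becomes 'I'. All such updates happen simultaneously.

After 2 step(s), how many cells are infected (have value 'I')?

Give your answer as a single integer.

Step 0 (initial): 1 infected
Step 1: +2 new -> 3 infected
Step 2: +3 new -> 6 infected

Answer: 6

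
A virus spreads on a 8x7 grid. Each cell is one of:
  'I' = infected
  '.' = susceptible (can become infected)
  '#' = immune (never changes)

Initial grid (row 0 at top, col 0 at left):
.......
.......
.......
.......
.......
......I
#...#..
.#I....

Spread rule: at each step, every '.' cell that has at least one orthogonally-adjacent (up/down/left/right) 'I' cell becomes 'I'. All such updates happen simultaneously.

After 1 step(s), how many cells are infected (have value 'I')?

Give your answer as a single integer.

Answer: 7

Derivation:
Step 0 (initial): 2 infected
Step 1: +5 new -> 7 infected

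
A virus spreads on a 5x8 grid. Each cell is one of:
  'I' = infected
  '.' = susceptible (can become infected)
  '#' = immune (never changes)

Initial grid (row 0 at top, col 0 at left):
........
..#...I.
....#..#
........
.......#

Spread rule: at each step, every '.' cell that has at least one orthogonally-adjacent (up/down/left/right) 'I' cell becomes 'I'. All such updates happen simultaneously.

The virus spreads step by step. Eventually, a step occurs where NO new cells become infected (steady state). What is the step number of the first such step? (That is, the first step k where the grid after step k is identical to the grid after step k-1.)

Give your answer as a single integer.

Step 0 (initial): 1 infected
Step 1: +4 new -> 5 infected
Step 2: +5 new -> 10 infected
Step 3: +5 new -> 15 infected
Step 4: +4 new -> 19 infected
Step 5: +4 new -> 23 infected
Step 6: +4 new -> 27 infected
Step 7: +5 new -> 32 infected
Step 8: +3 new -> 35 infected
Step 9: +1 new -> 36 infected
Step 10: +0 new -> 36 infected

Answer: 10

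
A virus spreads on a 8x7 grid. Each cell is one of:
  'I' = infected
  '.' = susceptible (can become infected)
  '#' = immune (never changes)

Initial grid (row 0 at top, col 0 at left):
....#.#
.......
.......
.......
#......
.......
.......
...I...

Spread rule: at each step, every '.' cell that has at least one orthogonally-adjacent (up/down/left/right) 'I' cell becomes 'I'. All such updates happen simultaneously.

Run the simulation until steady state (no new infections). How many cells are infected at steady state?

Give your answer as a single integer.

Step 0 (initial): 1 infected
Step 1: +3 new -> 4 infected
Step 2: +5 new -> 9 infected
Step 3: +7 new -> 16 infected
Step 4: +7 new -> 23 infected
Step 5: +7 new -> 30 infected
Step 6: +6 new -> 36 infected
Step 7: +7 new -> 43 infected
Step 8: +5 new -> 48 infected
Step 9: +4 new -> 52 infected
Step 10: +1 new -> 53 infected
Step 11: +0 new -> 53 infected

Answer: 53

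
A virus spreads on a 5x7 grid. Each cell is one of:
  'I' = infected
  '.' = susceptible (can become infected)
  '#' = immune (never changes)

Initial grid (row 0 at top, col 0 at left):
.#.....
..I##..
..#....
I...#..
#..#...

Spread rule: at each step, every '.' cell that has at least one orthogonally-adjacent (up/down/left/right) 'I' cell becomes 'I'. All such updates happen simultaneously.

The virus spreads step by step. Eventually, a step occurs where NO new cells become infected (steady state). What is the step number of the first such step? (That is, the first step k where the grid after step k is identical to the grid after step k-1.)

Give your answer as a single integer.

Answer: 10

Derivation:
Step 0 (initial): 2 infected
Step 1: +4 new -> 6 infected
Step 2: +5 new -> 11 infected
Step 3: +4 new -> 15 infected
Step 4: +2 new -> 17 infected
Step 5: +3 new -> 20 infected
Step 6: +2 new -> 22 infected
Step 7: +2 new -> 24 infected
Step 8: +2 new -> 26 infected
Step 9: +2 new -> 28 infected
Step 10: +0 new -> 28 infected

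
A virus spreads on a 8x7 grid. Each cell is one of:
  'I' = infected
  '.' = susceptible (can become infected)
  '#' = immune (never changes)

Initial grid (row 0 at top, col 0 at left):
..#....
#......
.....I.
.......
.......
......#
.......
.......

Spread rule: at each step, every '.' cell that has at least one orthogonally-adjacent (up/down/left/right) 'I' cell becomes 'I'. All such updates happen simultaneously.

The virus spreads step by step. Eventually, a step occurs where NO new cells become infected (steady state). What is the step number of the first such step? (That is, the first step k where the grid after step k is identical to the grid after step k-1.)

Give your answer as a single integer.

Answer: 11

Derivation:
Step 0 (initial): 1 infected
Step 1: +4 new -> 5 infected
Step 2: +7 new -> 12 infected
Step 3: +8 new -> 20 infected
Step 4: +7 new -> 27 infected
Step 5: +8 new -> 35 infected
Step 6: +7 new -> 42 infected
Step 7: +5 new -> 47 infected
Step 8: +3 new -> 50 infected
Step 9: +2 new -> 52 infected
Step 10: +1 new -> 53 infected
Step 11: +0 new -> 53 infected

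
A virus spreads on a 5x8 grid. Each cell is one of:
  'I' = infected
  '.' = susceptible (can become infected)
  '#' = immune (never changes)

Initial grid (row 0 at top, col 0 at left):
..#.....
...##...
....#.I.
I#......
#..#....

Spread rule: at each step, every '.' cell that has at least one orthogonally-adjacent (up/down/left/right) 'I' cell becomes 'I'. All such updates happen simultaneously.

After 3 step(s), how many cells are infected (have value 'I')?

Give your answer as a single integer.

Answer: 23

Derivation:
Step 0 (initial): 2 infected
Step 1: +5 new -> 7 infected
Step 2: +8 new -> 15 infected
Step 3: +8 new -> 23 infected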